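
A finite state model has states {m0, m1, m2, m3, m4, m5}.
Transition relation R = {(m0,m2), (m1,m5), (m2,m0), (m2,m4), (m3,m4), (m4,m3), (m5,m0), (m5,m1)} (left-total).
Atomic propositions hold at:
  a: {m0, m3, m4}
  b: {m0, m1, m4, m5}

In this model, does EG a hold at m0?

EG a: greatest fixpoint, start Z0 = {m0, m3, m4}, keep only states in Sat with some successor in Z. Z1 = {m3, m4}; fixed.
Sat(EG a) = {m3, m4}
m0 ∉ Sat(EG a) = {m3, m4}, so the formula does not hold at m0.

No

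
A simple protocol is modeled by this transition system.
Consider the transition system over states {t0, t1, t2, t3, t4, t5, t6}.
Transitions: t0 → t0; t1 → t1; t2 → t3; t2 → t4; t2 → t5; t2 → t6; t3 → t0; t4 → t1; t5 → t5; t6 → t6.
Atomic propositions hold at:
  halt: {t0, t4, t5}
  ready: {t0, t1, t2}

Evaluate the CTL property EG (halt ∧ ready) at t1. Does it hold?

No

Sat(halt ∧ ready) = {t0}
EG (halt ∧ ready): greatest fixpoint, start Z0 = {t0}, keep only states in Sat with some successor in Z. Already a fixed point.
Sat(EG (halt ∧ ready)) = {t0}
t1 ∉ Sat(EG (halt ∧ ready)) = {t0}, so the formula does not hold at t1.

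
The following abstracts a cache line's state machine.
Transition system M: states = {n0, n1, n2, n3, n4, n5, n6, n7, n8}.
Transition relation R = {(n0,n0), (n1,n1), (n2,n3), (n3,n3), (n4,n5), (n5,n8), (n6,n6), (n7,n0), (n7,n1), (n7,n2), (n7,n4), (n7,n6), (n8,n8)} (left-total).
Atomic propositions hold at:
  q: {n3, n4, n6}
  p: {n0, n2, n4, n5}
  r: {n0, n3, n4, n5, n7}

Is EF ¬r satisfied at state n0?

Sat(¬r) = {n1, n2, n6, n8}
EF ¬r: least fixpoint, start Z0 = {n1, n2, n6, n8}, add states with some successor in Z. Z1 = {n1, n2, n5, n6, n7, n8}; Z2 = {n1, n2, n4, n5, n6, n7, n8}; fixed.
Sat(EF ¬r) = {n1, n2, n4, n5, n6, n7, n8}
n0 ∉ Sat(EF ¬r) = {n1, n2, n4, n5, n6, n7, n8}, so the formula does not hold at n0.

No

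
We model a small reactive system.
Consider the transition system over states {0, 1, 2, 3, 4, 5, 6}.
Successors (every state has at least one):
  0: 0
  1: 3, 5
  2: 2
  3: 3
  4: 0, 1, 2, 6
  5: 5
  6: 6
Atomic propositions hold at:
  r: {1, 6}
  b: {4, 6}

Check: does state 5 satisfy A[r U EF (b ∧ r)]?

No

Sat(b ∧ r) = {6}
EF (b ∧ r): least fixpoint, start Z0 = {6}, add states with some successor in Z. Z1 = {4, 6}; fixed.
Sat(EF (b ∧ r)) = {4, 6}
A[r U EF (b ∧ r)]: least fixpoint, start Z0 = Sat(EF (b ∧ r)) = {4, 6}, add states in Sat(r) with every successor in Z. Already a fixed point.
Sat(A[r U EF (b ∧ r)]) = {4, 6}
5 ∉ Sat(A[r U EF (b ∧ r)]) = {4, 6}, so the formula does not hold at 5.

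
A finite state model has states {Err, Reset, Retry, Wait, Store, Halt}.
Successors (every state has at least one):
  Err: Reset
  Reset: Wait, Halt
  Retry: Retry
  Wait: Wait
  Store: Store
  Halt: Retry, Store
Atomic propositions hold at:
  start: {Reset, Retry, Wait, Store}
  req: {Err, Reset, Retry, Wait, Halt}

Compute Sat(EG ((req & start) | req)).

{Err, Reset, Retry, Wait, Halt}

Sat(req & start) = {Reset, Retry, Wait}
Sat((req & start) | req) = {Err, Reset, Retry, Wait, Halt}
EG ((req & start) | req): greatest fixpoint, start Z0 = {Err, Reset, Retry, Wait, Halt}, keep only states in Sat with some successor in Z. Already a fixed point.
Sat(EG ((req & start) | req)) = {Err, Reset, Retry, Wait, Halt}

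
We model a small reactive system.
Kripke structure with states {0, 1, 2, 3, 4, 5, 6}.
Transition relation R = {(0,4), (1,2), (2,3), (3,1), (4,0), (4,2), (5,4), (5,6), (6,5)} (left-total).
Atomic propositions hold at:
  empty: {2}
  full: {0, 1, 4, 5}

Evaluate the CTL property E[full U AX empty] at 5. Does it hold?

Sat(AX empty) = {s : every successor in {2}} = {1}
E[full U AX empty]: least fixpoint, start Z0 = Sat(AX empty) = {1}, add states in Sat(full) with some successor in Z. Already a fixed point.
Sat(E[full U AX empty]) = {1}
5 ∉ Sat(E[full U AX empty]) = {1}, so the formula does not hold at 5.

No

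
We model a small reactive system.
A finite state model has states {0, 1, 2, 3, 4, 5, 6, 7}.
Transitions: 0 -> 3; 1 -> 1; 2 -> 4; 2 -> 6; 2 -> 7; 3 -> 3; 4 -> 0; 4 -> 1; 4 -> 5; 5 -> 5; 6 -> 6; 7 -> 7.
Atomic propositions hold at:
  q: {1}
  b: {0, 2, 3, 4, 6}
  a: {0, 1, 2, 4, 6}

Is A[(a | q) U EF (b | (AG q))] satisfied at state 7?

No

Sat(a | q) = {0, 1, 2, 4, 6}
AG q: greatest fixpoint, start Z0 = {1}, keep only states in Sat with every successor in Z. Already a fixed point.
Sat(AG q) = {1}
Sat(b | (AG q)) = {0, 1, 2, 3, 4, 6}
EF (b | (AG q)): least fixpoint, start Z0 = {0, 1, 2, 3, 4, 6}, add states with some successor in Z. Already a fixed point.
Sat(EF (b | (AG q))) = {0, 1, 2, 3, 4, 6}
A[(a | q) U EF (b | (AG q))]: least fixpoint, start Z0 = Sat(EF (b | (AG q))) = {0, 1, 2, 3, 4, 6}, add states in Sat(a | q) with every successor in Z. Already a fixed point.
Sat(A[(a | q) U EF (b | (AG q))]) = {0, 1, 2, 3, 4, 6}
7 ∉ Sat(A[(a | q) U EF (b | (AG q))]) = {0, 1, 2, 3, 4, 6}, so the formula does not hold at 7.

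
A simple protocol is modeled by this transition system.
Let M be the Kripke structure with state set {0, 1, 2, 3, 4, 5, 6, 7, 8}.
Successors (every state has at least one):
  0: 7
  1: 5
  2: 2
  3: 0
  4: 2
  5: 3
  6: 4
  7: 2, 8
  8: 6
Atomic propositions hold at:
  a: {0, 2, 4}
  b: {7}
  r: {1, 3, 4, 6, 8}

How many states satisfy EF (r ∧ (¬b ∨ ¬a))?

Sat(¬b) = {0, 1, 2, 3, 4, 5, 6, 8}
Sat(¬a) = {1, 3, 5, 6, 7, 8}
Sat(¬b ∨ ¬a) = {0, 1, 2, 3, 4, 5, 6, 7, 8}
Sat(r ∧ (¬b ∨ ¬a)) = {1, 3, 4, 6, 8}
EF (r ∧ (¬b ∨ ¬a)): least fixpoint, start Z0 = {1, 3, 4, 6, 8}, add states with some successor in Z. Z1 = {1, 3, 4, 5, 6, 7, 8}; Z2 = {0, 1, 3, 4, 5, 6, 7, 8}; fixed.
Sat(EF (r ∧ (¬b ∨ ¬a))) = {0, 1, 3, 4, 5, 6, 7, 8}
|Sat(EF (r ∧ (¬b ∨ ¬a)))| = |{0, 1, 3, 4, 5, 6, 7, 8}| = 8.

8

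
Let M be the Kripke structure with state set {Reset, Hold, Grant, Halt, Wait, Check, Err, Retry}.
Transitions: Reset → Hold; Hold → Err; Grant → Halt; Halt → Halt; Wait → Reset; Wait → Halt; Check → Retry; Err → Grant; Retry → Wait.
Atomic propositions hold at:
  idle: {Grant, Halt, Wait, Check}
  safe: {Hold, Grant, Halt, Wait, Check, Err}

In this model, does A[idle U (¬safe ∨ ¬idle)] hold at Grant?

Sat(¬safe) = {Reset, Retry}
Sat(¬idle) = {Reset, Hold, Err, Retry}
Sat(¬safe ∨ ¬idle) = {Reset, Hold, Err, Retry}
A[idle U (¬safe ∨ ¬idle)]: least fixpoint, start Z0 = Sat((¬safe ∨ ¬idle)) = {Reset, Hold, Err, Retry}, add states in Sat(idle) with every successor in Z. Z1 = {Reset, Hold, Check, Err, Retry}; fixed.
Sat(A[idle U (¬safe ∨ ¬idle)]) = {Reset, Hold, Check, Err, Retry}
Grant ∉ Sat(A[idle U (¬safe ∨ ¬idle)]) = {Reset, Hold, Check, Err, Retry}, so the formula does not hold at Grant.

No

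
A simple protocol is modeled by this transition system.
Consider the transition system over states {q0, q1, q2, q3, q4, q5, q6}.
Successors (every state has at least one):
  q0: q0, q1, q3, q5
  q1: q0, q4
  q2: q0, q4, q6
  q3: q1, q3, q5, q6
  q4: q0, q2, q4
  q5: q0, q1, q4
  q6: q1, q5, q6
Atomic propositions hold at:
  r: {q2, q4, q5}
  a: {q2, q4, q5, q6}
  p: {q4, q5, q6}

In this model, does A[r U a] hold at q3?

A[r U a]: least fixpoint, start Z0 = Sat(a) = {q2, q4, q5, q6}, add states in Sat(r) with every successor in Z. Already a fixed point.
Sat(A[r U a]) = {q2, q4, q5, q6}
q3 ∉ Sat(A[r U a]) = {q2, q4, q5, q6}, so the formula does not hold at q3.

No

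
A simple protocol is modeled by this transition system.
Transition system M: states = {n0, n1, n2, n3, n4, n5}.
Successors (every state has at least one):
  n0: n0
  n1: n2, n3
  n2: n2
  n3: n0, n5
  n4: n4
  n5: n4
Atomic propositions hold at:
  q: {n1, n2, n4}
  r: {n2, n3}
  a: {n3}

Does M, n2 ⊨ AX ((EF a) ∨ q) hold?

EF a: least fixpoint, start Z0 = {n3}, add states with some successor in Z. Z1 = {n1, n3}; fixed.
Sat(EF a) = {n1, n3}
Sat((EF a) ∨ q) = {n1, n2, n3, n4}
Sat(AX ((EF a) ∨ q)) = {s : every successor in {n1, n2, n3, n4}} = {n1, n2, n4, n5}
n2 ∈ Sat(AX ((EF a) ∨ q)) = {n1, n2, n4, n5}, so the formula holds at n2.

Yes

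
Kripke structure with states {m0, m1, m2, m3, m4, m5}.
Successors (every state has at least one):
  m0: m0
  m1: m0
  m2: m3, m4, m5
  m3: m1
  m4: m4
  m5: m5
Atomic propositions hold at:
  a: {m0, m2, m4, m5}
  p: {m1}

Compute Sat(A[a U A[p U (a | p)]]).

{m0, m1, m2, m4, m5}

Sat(a | p) = {m0, m1, m2, m4, m5}
A[p U (a | p)]: least fixpoint, start Z0 = Sat((a | p)) = {m0, m1, m2, m4, m5}, add states in Sat(p) with every successor in Z. Already a fixed point.
Sat(A[p U (a | p)]) = {m0, m1, m2, m4, m5}
A[a U A[p U (a | p)]]: least fixpoint, start Z0 = Sat(A[p U (a | p)]) = {m0, m1, m2, m4, m5}, add states in Sat(a) with every successor in Z. Already a fixed point.
Sat(A[a U A[p U (a | p)]]) = {m0, m1, m2, m4, m5}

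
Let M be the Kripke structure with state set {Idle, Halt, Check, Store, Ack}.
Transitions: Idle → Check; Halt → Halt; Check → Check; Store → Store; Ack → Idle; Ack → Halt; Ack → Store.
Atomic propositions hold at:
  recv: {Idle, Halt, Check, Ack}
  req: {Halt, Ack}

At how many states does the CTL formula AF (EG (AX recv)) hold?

3

Sat(AX recv) = {s : every successor in {Idle, Halt, Check, Ack}} = {Idle, Halt, Check}
EG (AX recv): greatest fixpoint, start Z0 = {Idle, Halt, Check}, keep only states in Sat with some successor in Z. Already a fixed point.
Sat(EG (AX recv)) = {Idle, Halt, Check}
AF (EG (AX recv)): least fixpoint, start Z0 = {Idle, Halt, Check}, add states with every successor in Z. Already a fixed point.
Sat(AF (EG (AX recv))) = {Idle, Halt, Check}
|Sat(AF (EG (AX recv)))| = |{Idle, Halt, Check}| = 3.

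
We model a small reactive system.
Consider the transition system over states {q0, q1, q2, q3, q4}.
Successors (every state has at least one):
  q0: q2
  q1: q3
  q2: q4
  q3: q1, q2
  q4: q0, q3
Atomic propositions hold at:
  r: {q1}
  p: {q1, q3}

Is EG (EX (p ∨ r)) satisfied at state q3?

Sat(p ∨ r) = {q1, q3}
Sat(EX (p ∨ r)) = {s : some successor in {q1, q3}} = {q1, q3, q4}
EG (EX (p ∨ r)): greatest fixpoint, start Z0 = {q1, q3, q4}, keep only states in Sat with some successor in Z. Already a fixed point.
Sat(EG (EX (p ∨ r))) = {q1, q3, q4}
q3 ∈ Sat(EG (EX (p ∨ r))) = {q1, q3, q4}, so the formula holds at q3.

Yes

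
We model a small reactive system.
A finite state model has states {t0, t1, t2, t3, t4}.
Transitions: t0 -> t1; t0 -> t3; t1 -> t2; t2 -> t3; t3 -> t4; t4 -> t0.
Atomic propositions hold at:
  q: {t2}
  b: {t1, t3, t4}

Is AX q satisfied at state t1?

Yes

Sat(AX q) = {s : every successor in {t2}} = {t1}
t1 ∈ Sat(AX q) = {t1}, so the formula holds at t1.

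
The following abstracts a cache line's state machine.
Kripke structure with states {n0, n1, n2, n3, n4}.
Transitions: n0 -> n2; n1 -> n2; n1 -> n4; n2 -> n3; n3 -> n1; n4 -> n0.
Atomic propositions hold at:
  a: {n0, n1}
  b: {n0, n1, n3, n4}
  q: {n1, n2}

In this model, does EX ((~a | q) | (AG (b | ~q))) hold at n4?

Sat(~a) = {n2, n3, n4}
Sat(~a | q) = {n1, n2, n3, n4}
Sat(~q) = {n0, n3, n4}
Sat(b | ~q) = {n0, n1, n3, n4}
AG (b | ~q): greatest fixpoint, start Z0 = {n0, n1, n3, n4}, keep only states in Sat with every successor in Z. Z1 = {n3, n4}; Z2 = ∅; fixed.
Sat(AG (b | ~q)) = ∅
Sat((~a | q) | (AG (b | ~q))) = {n1, n2, n3, n4}
Sat(EX ((~a | q) | (AG (b | ~q)))) = {s : some successor in {n1, n2, n3, n4}} = {n0, n1, n2, n3}
n4 ∉ Sat(EX ((~a | q) | (AG (b | ~q)))) = {n0, n1, n2, n3}, so the formula does not hold at n4.

No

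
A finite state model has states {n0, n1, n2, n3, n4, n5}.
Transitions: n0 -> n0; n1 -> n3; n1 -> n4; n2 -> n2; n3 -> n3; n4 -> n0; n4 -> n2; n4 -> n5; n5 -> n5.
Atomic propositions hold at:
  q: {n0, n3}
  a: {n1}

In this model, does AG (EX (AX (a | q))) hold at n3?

Sat(a | q) = {n0, n1, n3}
Sat(AX (a | q)) = {s : every successor in {n0, n1, n3}} = {n0, n3}
Sat(EX (AX (a | q))) = {s : some successor in {n0, n3}} = {n0, n1, n3, n4}
AG (EX (AX (a | q))): greatest fixpoint, start Z0 = {n0, n1, n3, n4}, keep only states in Sat with every successor in Z. Z1 = {n0, n1, n3}; Z2 = {n0, n3}; fixed.
Sat(AG (EX (AX (a | q)))) = {n0, n3}
n3 ∈ Sat(AG (EX (AX (a | q)))) = {n0, n3}, so the formula holds at n3.

Yes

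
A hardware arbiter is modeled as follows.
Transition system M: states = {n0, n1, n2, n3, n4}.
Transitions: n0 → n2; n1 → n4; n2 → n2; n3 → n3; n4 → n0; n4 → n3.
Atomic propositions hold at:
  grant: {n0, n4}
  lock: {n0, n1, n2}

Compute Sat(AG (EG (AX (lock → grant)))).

Sat(lock → grant) = {n0, n3, n4}
Sat(AX (lock → grant)) = {s : every successor in {n0, n3, n4}} = {n1, n3, n4}
EG (AX (lock → grant)): greatest fixpoint, start Z0 = {n1, n3, n4}, keep only states in Sat with some successor in Z. Already a fixed point.
Sat(EG (AX (lock → grant))) = {n1, n3, n4}
AG (EG (AX (lock → grant))): greatest fixpoint, start Z0 = {n1, n3, n4}, keep only states in Sat with every successor in Z. Z1 = {n1, n3}; Z2 = {n3}; fixed.
Sat(AG (EG (AX (lock → grant)))) = {n3}

{n3}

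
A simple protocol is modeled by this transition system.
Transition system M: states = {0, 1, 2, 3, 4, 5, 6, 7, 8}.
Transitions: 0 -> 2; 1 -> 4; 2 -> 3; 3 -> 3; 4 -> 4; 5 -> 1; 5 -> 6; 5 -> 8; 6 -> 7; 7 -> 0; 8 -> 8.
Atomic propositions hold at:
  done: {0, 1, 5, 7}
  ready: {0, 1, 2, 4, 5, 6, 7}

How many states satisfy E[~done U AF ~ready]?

6

Sat(~done) = {2, 3, 4, 6, 8}
Sat(~ready) = {3, 8}
AF ~ready: least fixpoint, start Z0 = {3, 8}, add states with every successor in Z. Z1 = {2, 3, 8}; Z2 = {0, 2, 3, 8}; Z3 = {0, 2, 3, 7, 8}; Z4 = {0, 2, 3, 6, 7, 8}; fixed.
Sat(AF ~ready) = {0, 2, 3, 6, 7, 8}
E[~done U AF ~ready]: least fixpoint, start Z0 = Sat(AF ~ready) = {0, 2, 3, 6, 7, 8}, add states in Sat(~done) with some successor in Z. Already a fixed point.
Sat(E[~done U AF ~ready]) = {0, 2, 3, 6, 7, 8}
|Sat(E[~done U AF ~ready])| = |{0, 2, 3, 6, 7, 8}| = 6.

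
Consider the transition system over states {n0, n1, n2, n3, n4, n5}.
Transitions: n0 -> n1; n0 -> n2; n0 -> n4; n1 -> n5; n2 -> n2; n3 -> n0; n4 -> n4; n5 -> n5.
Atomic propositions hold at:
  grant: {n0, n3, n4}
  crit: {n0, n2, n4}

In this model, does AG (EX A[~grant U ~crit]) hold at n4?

No

Sat(~grant) = {n1, n2, n5}
Sat(~crit) = {n1, n3, n5}
A[~grant U ~crit]: least fixpoint, start Z0 = Sat(~crit) = {n1, n3, n5}, add states in Sat(~grant) with every successor in Z. Already a fixed point.
Sat(A[~grant U ~crit]) = {n1, n3, n5}
Sat(EX A[~grant U ~crit]) = {s : some successor in {n1, n3, n5}} = {n0, n1, n5}
AG (EX A[~grant U ~crit]): greatest fixpoint, start Z0 = {n0, n1, n5}, keep only states in Sat with every successor in Z. Z1 = {n1, n5}; fixed.
Sat(AG (EX A[~grant U ~crit])) = {n1, n5}
n4 ∉ Sat(AG (EX A[~grant U ~crit])) = {n1, n5}, so the formula does not hold at n4.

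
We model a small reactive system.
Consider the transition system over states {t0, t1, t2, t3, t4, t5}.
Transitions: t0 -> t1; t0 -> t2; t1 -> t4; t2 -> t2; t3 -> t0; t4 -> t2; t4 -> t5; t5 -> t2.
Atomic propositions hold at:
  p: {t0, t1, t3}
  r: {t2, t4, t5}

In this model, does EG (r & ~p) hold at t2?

Sat(~p) = {t2, t4, t5}
Sat(r & ~p) = {t2, t4, t5}
EG (r & ~p): greatest fixpoint, start Z0 = {t2, t4, t5}, keep only states in Sat with some successor in Z. Already a fixed point.
Sat(EG (r & ~p)) = {t2, t4, t5}
t2 ∈ Sat(EG (r & ~p)) = {t2, t4, t5}, so the formula holds at t2.

Yes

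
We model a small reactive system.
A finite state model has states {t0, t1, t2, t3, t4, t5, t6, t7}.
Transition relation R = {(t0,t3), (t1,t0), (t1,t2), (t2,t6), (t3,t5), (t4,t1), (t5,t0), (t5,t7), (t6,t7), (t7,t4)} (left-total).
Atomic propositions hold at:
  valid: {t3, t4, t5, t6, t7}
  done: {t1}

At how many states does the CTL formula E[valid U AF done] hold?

AF done: least fixpoint, start Z0 = {t1}, add states with every successor in Z. Z1 = {t1, t4}; Z2 = {t1, t4, t7}; Z3 = {t1, t4, t6, t7}; Z4 = {t1, t2, t4, t6, t7}; fixed.
Sat(AF done) = {t1, t2, t4, t6, t7}
E[valid U AF done]: least fixpoint, start Z0 = Sat(AF done) = {t1, t2, t4, t6, t7}, add states in Sat(valid) with some successor in Z. Z1 = {t1, t2, t4, t5, t6, t7}; Z2 = {t1, t2, t3, t4, t5, t6, t7}; fixed.
Sat(E[valid U AF done]) = {t1, t2, t3, t4, t5, t6, t7}
|Sat(E[valid U AF done])| = |{t1, t2, t3, t4, t5, t6, t7}| = 7.

7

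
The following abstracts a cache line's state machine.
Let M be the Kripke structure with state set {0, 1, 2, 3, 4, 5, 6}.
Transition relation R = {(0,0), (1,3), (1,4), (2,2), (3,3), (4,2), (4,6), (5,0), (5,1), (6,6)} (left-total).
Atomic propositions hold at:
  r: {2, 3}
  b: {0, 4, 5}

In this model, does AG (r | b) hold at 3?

Sat(r | b) = {0, 2, 3, 4, 5}
AG (r | b): greatest fixpoint, start Z0 = {0, 2, 3, 4, 5}, keep only states in Sat with every successor in Z. Z1 = {0, 2, 3}; fixed.
Sat(AG (r | b)) = {0, 2, 3}
3 ∈ Sat(AG (r | b)) = {0, 2, 3}, so the formula holds at 3.

Yes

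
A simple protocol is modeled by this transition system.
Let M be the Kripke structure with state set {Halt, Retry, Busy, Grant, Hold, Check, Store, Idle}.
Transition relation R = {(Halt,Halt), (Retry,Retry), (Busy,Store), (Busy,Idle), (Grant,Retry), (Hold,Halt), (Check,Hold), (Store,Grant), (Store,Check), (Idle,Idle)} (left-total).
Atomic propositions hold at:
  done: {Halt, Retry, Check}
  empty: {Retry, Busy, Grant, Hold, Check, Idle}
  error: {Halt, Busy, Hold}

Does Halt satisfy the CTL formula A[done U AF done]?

Yes

AF done: least fixpoint, start Z0 = {Halt, Retry, Check}, add states with every successor in Z. Z1 = {Halt, Retry, Grant, Hold, Check}; Z2 = {Halt, Retry, Grant, Hold, Check, Store}; fixed.
Sat(AF done) = {Halt, Retry, Grant, Hold, Check, Store}
A[done U AF done]: least fixpoint, start Z0 = Sat(AF done) = {Halt, Retry, Grant, Hold, Check, Store}, add states in Sat(done) with every successor in Z. Already a fixed point.
Sat(A[done U AF done]) = {Halt, Retry, Grant, Hold, Check, Store}
Halt ∈ Sat(A[done U AF done]) = {Halt, Retry, Grant, Hold, Check, Store}, so the formula holds at Halt.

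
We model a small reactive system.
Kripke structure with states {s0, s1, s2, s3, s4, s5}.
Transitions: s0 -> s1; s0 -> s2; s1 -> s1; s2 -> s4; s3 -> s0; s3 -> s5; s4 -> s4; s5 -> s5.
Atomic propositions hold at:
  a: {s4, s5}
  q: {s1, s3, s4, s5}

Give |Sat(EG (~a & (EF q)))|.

3

Sat(~a) = {s0, s1, s2, s3}
EF q: least fixpoint, start Z0 = {s1, s3, s4, s5}, add states with some successor in Z. Z1 = {s0, s1, s2, s3, s4, s5}; fixed.
Sat(EF q) = {s0, s1, s2, s3, s4, s5}
Sat(~a & (EF q)) = {s0, s1, s2, s3}
EG (~a & (EF q)): greatest fixpoint, start Z0 = {s0, s1, s2, s3}, keep only states in Sat with some successor in Z. Z1 = {s0, s1, s3}; fixed.
Sat(EG (~a & (EF q))) = {s0, s1, s3}
|Sat(EG (~a & (EF q)))| = |{s0, s1, s3}| = 3.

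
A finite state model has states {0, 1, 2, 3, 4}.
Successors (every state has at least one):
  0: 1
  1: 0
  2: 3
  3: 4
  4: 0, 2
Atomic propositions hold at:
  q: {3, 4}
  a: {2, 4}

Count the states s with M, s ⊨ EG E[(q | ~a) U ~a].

4

Sat(~a) = {0, 1, 3}
Sat(q | ~a) = {0, 1, 3, 4}
E[(q | ~a) U ~a]: least fixpoint, start Z0 = Sat(~a) = {0, 1, 3}, add states in Sat(q | ~a) with some successor in Z. Z1 = {0, 1, 3, 4}; fixed.
Sat(E[(q | ~a) U ~a]) = {0, 1, 3, 4}
EG E[(q | ~a) U ~a]: greatest fixpoint, start Z0 = {0, 1, 3, 4}, keep only states in Sat with some successor in Z. Already a fixed point.
Sat(EG E[(q | ~a) U ~a]) = {0, 1, 3, 4}
|Sat(EG E[(q | ~a) U ~a])| = |{0, 1, 3, 4}| = 4.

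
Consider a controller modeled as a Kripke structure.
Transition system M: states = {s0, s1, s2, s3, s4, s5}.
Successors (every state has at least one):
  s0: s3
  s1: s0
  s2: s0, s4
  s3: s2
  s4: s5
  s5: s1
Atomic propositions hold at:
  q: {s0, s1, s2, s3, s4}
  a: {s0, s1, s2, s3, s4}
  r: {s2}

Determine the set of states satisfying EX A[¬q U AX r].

{s0}

Sat(¬q) = {s5}
Sat(AX r) = {s : every successor in {s2}} = {s3}
A[¬q U AX r]: least fixpoint, start Z0 = Sat(AX r) = {s3}, add states in Sat(¬q) with every successor in Z. Already a fixed point.
Sat(A[¬q U AX r]) = {s3}
Sat(EX A[¬q U AX r]) = {s : some successor in {s3}} = {s0}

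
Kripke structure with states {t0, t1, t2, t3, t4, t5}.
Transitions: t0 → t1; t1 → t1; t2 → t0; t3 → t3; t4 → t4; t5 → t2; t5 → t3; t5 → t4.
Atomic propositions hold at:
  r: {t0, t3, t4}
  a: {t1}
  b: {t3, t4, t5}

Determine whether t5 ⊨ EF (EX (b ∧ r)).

Yes

Sat(b ∧ r) = {t3, t4}
Sat(EX (b ∧ r)) = {s : some successor in {t3, t4}} = {t3, t4, t5}
EF (EX (b ∧ r)): least fixpoint, start Z0 = {t3, t4, t5}, add states with some successor in Z. Already a fixed point.
Sat(EF (EX (b ∧ r))) = {t3, t4, t5}
t5 ∈ Sat(EF (EX (b ∧ r))) = {t3, t4, t5}, so the formula holds at t5.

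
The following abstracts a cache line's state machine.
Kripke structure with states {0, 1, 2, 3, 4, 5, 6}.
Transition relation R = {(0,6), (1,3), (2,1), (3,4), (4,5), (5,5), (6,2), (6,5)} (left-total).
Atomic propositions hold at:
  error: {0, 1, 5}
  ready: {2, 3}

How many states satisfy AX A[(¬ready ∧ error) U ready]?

Sat(¬ready) = {0, 1, 4, 5, 6}
Sat(¬ready ∧ error) = {0, 1, 5}
A[(¬ready ∧ error) U ready]: least fixpoint, start Z0 = Sat(ready) = {2, 3}, add states in Sat(¬ready ∧ error) with every successor in Z. Z1 = {1, 2, 3}; fixed.
Sat(A[(¬ready ∧ error) U ready]) = {1, 2, 3}
Sat(AX A[(¬ready ∧ error) U ready]) = {s : every successor in {1, 2, 3}} = {1, 2}
|Sat(AX A[(¬ready ∧ error) U ready])| = |{1, 2}| = 2.

2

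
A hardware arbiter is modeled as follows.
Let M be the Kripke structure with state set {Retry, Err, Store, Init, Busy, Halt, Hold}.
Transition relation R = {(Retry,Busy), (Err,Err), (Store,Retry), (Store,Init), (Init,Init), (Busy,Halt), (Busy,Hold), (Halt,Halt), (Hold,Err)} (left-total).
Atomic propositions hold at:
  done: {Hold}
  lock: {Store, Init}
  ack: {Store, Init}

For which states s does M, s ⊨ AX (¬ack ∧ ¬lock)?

Sat(¬ack) = {Retry, Err, Busy, Halt, Hold}
Sat(¬lock) = {Retry, Err, Busy, Halt, Hold}
Sat(¬ack ∧ ¬lock) = {Retry, Err, Busy, Halt, Hold}
Sat(AX (¬ack ∧ ¬lock)) = {s : every successor in {Retry, Err, Busy, Halt, Hold}} = {Retry, Err, Busy, Halt, Hold}

{Retry, Err, Busy, Halt, Hold}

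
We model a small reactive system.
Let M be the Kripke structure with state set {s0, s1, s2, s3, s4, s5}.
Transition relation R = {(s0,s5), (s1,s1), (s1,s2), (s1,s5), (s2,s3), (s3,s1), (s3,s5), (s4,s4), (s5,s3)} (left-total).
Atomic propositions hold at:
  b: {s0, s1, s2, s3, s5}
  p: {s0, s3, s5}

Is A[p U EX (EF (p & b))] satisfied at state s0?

Sat(p & b) = {s0, s3, s5}
EF (p & b): least fixpoint, start Z0 = {s0, s3, s5}, add states with some successor in Z. Z1 = {s0, s1, s2, s3, s5}; fixed.
Sat(EF (p & b)) = {s0, s1, s2, s3, s5}
Sat(EX (EF (p & b))) = {s : some successor in {s0, s1, s2, s3, s5}} = {s0, s1, s2, s3, s5}
A[p U EX (EF (p & b))]: least fixpoint, start Z0 = Sat(EX (EF (p & b))) = {s0, s1, s2, s3, s5}, add states in Sat(p) with every successor in Z. Already a fixed point.
Sat(A[p U EX (EF (p & b))]) = {s0, s1, s2, s3, s5}
s0 ∈ Sat(A[p U EX (EF (p & b))]) = {s0, s1, s2, s3, s5}, so the formula holds at s0.

Yes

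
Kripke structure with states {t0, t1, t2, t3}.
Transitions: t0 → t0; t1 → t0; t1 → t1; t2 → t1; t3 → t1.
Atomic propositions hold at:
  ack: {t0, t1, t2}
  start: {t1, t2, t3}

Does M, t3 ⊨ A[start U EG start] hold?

Yes

EG start: greatest fixpoint, start Z0 = {t1, t2, t3}, keep only states in Sat with some successor in Z. Already a fixed point.
Sat(EG start) = {t1, t2, t3}
A[start U EG start]: least fixpoint, start Z0 = Sat(EG start) = {t1, t2, t3}, add states in Sat(start) with every successor in Z. Already a fixed point.
Sat(A[start U EG start]) = {t1, t2, t3}
t3 ∈ Sat(A[start U EG start]) = {t1, t2, t3}, so the formula holds at t3.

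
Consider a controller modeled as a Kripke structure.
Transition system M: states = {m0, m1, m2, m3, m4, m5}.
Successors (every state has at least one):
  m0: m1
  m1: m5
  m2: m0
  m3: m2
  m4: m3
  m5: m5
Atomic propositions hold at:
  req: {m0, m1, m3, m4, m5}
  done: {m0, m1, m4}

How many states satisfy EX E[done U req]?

5

E[done U req]: least fixpoint, start Z0 = Sat(req) = {m0, m1, m3, m4, m5}, add states in Sat(done) with some successor in Z. Already a fixed point.
Sat(E[done U req]) = {m0, m1, m3, m4, m5}
Sat(EX E[done U req]) = {s : some successor in {m0, m1, m3, m4, m5}} = {m0, m1, m2, m4, m5}
|Sat(EX E[done U req])| = |{m0, m1, m2, m4, m5}| = 5.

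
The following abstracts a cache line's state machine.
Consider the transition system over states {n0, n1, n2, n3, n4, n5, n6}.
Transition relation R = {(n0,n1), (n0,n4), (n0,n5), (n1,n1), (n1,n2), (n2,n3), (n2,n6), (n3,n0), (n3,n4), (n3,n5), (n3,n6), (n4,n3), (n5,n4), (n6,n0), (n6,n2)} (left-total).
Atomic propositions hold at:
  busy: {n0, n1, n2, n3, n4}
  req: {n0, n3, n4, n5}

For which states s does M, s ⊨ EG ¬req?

Sat(¬req) = {n1, n2, n6}
EG ¬req: greatest fixpoint, start Z0 = {n1, n2, n6}, keep only states in Sat with some successor in Z. Already a fixed point.
Sat(EG ¬req) = {n1, n2, n6}

{n1, n2, n6}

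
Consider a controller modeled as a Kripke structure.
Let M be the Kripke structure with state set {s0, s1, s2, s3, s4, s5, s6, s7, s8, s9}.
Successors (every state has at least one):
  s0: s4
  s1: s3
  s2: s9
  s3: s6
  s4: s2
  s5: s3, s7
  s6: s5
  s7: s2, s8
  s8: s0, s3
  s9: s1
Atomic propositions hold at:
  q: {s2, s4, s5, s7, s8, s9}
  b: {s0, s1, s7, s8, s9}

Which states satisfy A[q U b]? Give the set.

{s0, s1, s2, s4, s7, s8, s9}

A[q U b]: least fixpoint, start Z0 = Sat(b) = {s0, s1, s7, s8, s9}, add states in Sat(q) with every successor in Z. Z1 = {s0, s1, s2, s7, s8, s9}; Z2 = {s0, s1, s2, s4, s7, s8, s9}; fixed.
Sat(A[q U b]) = {s0, s1, s2, s4, s7, s8, s9}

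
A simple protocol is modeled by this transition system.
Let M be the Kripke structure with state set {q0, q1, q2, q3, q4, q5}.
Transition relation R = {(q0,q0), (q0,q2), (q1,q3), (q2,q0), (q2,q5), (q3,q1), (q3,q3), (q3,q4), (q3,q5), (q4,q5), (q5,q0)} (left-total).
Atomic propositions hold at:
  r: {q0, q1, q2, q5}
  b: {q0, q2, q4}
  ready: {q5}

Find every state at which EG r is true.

EG r: greatest fixpoint, start Z0 = {q0, q1, q2, q5}, keep only states in Sat with some successor in Z. Z1 = {q0, q2, q5}; fixed.
Sat(EG r) = {q0, q2, q5}

{q0, q2, q5}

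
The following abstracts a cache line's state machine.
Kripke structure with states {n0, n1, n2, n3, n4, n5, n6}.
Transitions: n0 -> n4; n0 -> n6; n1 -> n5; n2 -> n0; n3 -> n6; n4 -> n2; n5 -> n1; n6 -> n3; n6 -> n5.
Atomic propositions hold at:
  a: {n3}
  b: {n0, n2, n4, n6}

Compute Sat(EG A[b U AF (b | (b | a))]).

Sat(b | a) = {n0, n2, n3, n4, n6}
Sat(b | (b | a)) = {n0, n2, n3, n4, n6}
AF (b | (b | a)): least fixpoint, start Z0 = {n0, n2, n3, n4, n6}, add states with every successor in Z. Already a fixed point.
Sat(AF (b | (b | a))) = {n0, n2, n3, n4, n6}
A[b U AF (b | (b | a))]: least fixpoint, start Z0 = Sat(AF (b | (b | a))) = {n0, n2, n3, n4, n6}, add states in Sat(b) with every successor in Z. Already a fixed point.
Sat(A[b U AF (b | (b | a))]) = {n0, n2, n3, n4, n6}
EG A[b U AF (b | (b | a))]: greatest fixpoint, start Z0 = {n0, n2, n3, n4, n6}, keep only states in Sat with some successor in Z. Already a fixed point.
Sat(EG A[b U AF (b | (b | a))]) = {n0, n2, n3, n4, n6}

{n0, n2, n3, n4, n6}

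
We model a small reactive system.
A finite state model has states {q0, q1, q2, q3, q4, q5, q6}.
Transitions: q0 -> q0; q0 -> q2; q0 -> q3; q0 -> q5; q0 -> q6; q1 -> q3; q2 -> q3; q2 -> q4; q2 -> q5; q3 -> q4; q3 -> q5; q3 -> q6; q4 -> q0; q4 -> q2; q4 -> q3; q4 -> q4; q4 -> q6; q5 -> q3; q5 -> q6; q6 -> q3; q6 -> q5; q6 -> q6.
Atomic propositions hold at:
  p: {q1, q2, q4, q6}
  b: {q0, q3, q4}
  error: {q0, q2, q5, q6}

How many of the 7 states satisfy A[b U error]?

4

A[b U error]: least fixpoint, start Z0 = Sat(error) = {q0, q2, q5, q6}, add states in Sat(b) with every successor in Z. Already a fixed point.
Sat(A[b U error]) = {q0, q2, q5, q6}
|Sat(A[b U error])| = |{q0, q2, q5, q6}| = 4.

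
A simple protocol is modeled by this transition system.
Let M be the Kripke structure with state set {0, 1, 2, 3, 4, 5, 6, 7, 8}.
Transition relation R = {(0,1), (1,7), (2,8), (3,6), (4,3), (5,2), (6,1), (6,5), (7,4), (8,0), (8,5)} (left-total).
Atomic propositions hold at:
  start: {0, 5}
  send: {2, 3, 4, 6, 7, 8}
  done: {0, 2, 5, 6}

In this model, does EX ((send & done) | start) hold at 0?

Sat(send & done) = {2, 6}
Sat((send & done) | start) = {0, 2, 5, 6}
Sat(EX ((send & done) | start)) = {s : some successor in {0, 2, 5, 6}} = {3, 5, 6, 8}
0 ∉ Sat(EX ((send & done) | start)) = {3, 5, 6, 8}, so the formula does not hold at 0.

No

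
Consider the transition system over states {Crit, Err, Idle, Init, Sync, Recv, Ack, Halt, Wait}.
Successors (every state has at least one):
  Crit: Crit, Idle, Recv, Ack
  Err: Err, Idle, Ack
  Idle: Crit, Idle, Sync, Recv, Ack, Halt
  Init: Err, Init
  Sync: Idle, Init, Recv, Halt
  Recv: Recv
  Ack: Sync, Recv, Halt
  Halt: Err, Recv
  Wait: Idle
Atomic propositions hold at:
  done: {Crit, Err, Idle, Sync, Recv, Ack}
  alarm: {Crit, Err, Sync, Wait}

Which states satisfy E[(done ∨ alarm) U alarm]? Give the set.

Sat(done ∨ alarm) = {Crit, Err, Idle, Sync, Recv, Ack, Wait}
E[(done ∨ alarm) U alarm]: least fixpoint, start Z0 = Sat(alarm) = {Crit, Err, Sync, Wait}, add states in Sat(done ∨ alarm) with some successor in Z. Z1 = {Crit, Err, Idle, Sync, Ack, Wait}; fixed.
Sat(E[(done ∨ alarm) U alarm]) = {Crit, Err, Idle, Sync, Ack, Wait}

{Crit, Err, Idle, Sync, Ack, Wait}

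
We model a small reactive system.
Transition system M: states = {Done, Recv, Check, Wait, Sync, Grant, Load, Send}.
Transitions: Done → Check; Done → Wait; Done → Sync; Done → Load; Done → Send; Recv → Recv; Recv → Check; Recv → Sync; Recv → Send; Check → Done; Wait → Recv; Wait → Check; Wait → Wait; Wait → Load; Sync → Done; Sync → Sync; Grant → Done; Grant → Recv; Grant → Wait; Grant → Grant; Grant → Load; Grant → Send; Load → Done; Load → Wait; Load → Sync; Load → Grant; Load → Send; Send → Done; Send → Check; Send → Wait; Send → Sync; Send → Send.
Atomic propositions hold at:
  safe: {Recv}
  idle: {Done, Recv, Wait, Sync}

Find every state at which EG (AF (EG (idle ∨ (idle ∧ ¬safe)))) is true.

{Done, Recv, Check, Wait, Sync}

Sat(¬safe) = {Done, Check, Wait, Sync, Grant, Load, Send}
Sat(idle ∧ ¬safe) = {Done, Wait, Sync}
Sat(idle ∨ (idle ∧ ¬safe)) = {Done, Recv, Wait, Sync}
EG (idle ∨ (idle ∧ ¬safe)): greatest fixpoint, start Z0 = {Done, Recv, Wait, Sync}, keep only states in Sat with some successor in Z. Already a fixed point.
Sat(EG (idle ∨ (idle ∧ ¬safe))) = {Done, Recv, Wait, Sync}
AF (EG (idle ∨ (idle ∧ ¬safe))): least fixpoint, start Z0 = {Done, Recv, Wait, Sync}, add states with every successor in Z. Z1 = {Done, Recv, Check, Wait, Sync}; fixed.
Sat(AF (EG (idle ∨ (idle ∧ ¬safe)))) = {Done, Recv, Check, Wait, Sync}
EG (AF (EG (idle ∨ (idle ∧ ¬safe)))): greatest fixpoint, start Z0 = {Done, Recv, Check, Wait, Sync}, keep only states in Sat with some successor in Z. Already a fixed point.
Sat(EG (AF (EG (idle ∨ (idle ∧ ¬safe))))) = {Done, Recv, Check, Wait, Sync}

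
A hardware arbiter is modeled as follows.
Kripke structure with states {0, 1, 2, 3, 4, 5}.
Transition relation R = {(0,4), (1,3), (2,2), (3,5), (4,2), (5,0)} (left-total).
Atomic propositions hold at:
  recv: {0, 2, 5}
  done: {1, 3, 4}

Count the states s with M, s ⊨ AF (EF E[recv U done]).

5

E[recv U done]: least fixpoint, start Z0 = Sat(done) = {1, 3, 4}, add states in Sat(recv) with some successor in Z. Z1 = {0, 1, 3, 4}; Z2 = {0, 1, 3, 4, 5}; fixed.
Sat(E[recv U done]) = {0, 1, 3, 4, 5}
EF E[recv U done]: least fixpoint, start Z0 = {0, 1, 3, 4, 5}, add states with some successor in Z. Already a fixed point.
Sat(EF E[recv U done]) = {0, 1, 3, 4, 5}
AF (EF E[recv U done]): least fixpoint, start Z0 = {0, 1, 3, 4, 5}, add states with every successor in Z. Already a fixed point.
Sat(AF (EF E[recv U done])) = {0, 1, 3, 4, 5}
|Sat(AF (EF E[recv U done]))| = |{0, 1, 3, 4, 5}| = 5.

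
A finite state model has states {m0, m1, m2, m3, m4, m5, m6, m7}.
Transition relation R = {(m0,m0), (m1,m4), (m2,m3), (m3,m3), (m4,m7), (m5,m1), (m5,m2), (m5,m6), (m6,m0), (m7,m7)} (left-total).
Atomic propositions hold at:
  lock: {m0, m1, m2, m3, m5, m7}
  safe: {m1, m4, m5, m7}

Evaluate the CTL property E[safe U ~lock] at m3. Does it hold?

Sat(~lock) = {m4, m6}
E[safe U ~lock]: least fixpoint, start Z0 = Sat(~lock) = {m4, m6}, add states in Sat(safe) with some successor in Z. Z1 = {m1, m4, m5, m6}; fixed.
Sat(E[safe U ~lock]) = {m1, m4, m5, m6}
m3 ∉ Sat(E[safe U ~lock]) = {m1, m4, m5, m6}, so the formula does not hold at m3.

No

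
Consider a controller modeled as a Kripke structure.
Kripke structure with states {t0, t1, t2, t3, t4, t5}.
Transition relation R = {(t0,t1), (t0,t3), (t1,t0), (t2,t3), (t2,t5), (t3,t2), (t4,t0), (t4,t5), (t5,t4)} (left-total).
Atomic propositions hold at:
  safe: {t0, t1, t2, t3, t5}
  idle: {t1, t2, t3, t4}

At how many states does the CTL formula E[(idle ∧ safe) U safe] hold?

Sat(idle ∧ safe) = {t1, t2, t3}
E[(idle ∧ safe) U safe]: least fixpoint, start Z0 = Sat(safe) = {t0, t1, t2, t3, t5}, add states in Sat(idle ∧ safe) with some successor in Z. Already a fixed point.
Sat(E[(idle ∧ safe) U safe]) = {t0, t1, t2, t3, t5}
|Sat(E[(idle ∧ safe) U safe])| = |{t0, t1, t2, t3, t5}| = 5.

5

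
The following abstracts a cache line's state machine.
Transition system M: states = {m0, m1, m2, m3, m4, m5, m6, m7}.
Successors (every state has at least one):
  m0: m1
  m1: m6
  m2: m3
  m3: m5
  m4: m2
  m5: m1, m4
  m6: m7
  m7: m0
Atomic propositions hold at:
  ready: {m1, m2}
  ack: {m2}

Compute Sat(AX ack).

{m4}

Sat(AX ack) = {s : every successor in {m2}} = {m4}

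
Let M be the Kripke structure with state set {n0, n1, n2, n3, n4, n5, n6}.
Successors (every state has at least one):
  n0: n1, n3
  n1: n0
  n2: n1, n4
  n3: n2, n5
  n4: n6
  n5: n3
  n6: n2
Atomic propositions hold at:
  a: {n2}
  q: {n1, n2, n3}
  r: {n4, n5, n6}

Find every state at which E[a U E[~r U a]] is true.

Sat(~r) = {n0, n1, n2, n3}
E[~r U a]: least fixpoint, start Z0 = Sat(a) = {n2}, add states in Sat(~r) with some successor in Z. Z1 = {n2, n3}; Z2 = {n0, n2, n3}; Z3 = {n0, n1, n2, n3}; fixed.
Sat(E[~r U a]) = {n0, n1, n2, n3}
E[a U E[~r U a]]: least fixpoint, start Z0 = Sat(E[~r U a]) = {n0, n1, n2, n3}, add states in Sat(a) with some successor in Z. Already a fixed point.
Sat(E[a U E[~r U a]]) = {n0, n1, n2, n3}

{n0, n1, n2, n3}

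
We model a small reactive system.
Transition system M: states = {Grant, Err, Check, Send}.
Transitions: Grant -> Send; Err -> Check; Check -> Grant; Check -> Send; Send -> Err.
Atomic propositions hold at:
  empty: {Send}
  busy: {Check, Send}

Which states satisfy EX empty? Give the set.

{Grant, Check}

Sat(EX empty) = {s : some successor in {Send}} = {Grant, Check}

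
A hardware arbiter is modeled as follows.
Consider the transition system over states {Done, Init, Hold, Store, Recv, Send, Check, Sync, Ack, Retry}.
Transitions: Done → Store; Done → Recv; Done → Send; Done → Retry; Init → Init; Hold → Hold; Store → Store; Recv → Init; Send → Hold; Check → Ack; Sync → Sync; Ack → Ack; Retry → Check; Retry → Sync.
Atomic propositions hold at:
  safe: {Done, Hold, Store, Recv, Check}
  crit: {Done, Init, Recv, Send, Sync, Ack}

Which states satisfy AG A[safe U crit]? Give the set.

A[safe U crit]: least fixpoint, start Z0 = Sat(crit) = {Done, Init, Recv, Send, Sync, Ack}, add states in Sat(safe) with every successor in Z. Z1 = {Done, Init, Recv, Send, Check, Sync, Ack}; fixed.
Sat(A[safe U crit]) = {Done, Init, Recv, Send, Check, Sync, Ack}
AG A[safe U crit]: greatest fixpoint, start Z0 = {Done, Init, Recv, Send, Check, Sync, Ack}, keep only states in Sat with every successor in Z. Z1 = {Init, Recv, Check, Sync, Ack}; fixed.
Sat(AG A[safe U crit]) = {Init, Recv, Check, Sync, Ack}

{Init, Recv, Check, Sync, Ack}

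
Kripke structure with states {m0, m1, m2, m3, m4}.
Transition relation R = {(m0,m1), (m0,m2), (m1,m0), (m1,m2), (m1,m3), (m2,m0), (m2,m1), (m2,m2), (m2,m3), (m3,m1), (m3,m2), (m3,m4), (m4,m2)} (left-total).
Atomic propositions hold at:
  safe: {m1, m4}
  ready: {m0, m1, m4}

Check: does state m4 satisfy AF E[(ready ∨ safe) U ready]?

Yes

Sat(ready ∨ safe) = {m0, m1, m4}
E[(ready ∨ safe) U ready]: least fixpoint, start Z0 = Sat(ready) = {m0, m1, m4}, add states in Sat(ready ∨ safe) with some successor in Z. Already a fixed point.
Sat(E[(ready ∨ safe) U ready]) = {m0, m1, m4}
AF E[(ready ∨ safe) U ready]: least fixpoint, start Z0 = {m0, m1, m4}, add states with every successor in Z. Already a fixed point.
Sat(AF E[(ready ∨ safe) U ready]) = {m0, m1, m4}
m4 ∈ Sat(AF E[(ready ∨ safe) U ready]) = {m0, m1, m4}, so the formula holds at m4.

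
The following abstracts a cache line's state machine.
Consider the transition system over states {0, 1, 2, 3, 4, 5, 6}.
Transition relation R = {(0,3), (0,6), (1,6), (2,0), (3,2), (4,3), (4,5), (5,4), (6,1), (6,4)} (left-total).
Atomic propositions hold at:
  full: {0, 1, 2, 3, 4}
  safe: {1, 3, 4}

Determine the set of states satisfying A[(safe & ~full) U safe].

Sat(~full) = {5, 6}
Sat(safe & ~full) = ∅
A[(safe & ~full) U safe]: least fixpoint, start Z0 = Sat(safe) = {1, 3, 4}, add states in Sat(safe & ~full) with every successor in Z. Already a fixed point.
Sat(A[(safe & ~full) U safe]) = {1, 3, 4}

{1, 3, 4}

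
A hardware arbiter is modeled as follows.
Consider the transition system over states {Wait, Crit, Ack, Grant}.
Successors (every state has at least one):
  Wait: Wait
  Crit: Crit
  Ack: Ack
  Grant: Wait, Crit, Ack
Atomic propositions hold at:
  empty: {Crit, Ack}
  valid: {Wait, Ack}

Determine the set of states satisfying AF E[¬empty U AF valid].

Sat(¬empty) = {Wait, Grant}
AF valid: least fixpoint, start Z0 = {Wait, Ack}, add states with every successor in Z. Already a fixed point.
Sat(AF valid) = {Wait, Ack}
E[¬empty U AF valid]: least fixpoint, start Z0 = Sat(AF valid) = {Wait, Ack}, add states in Sat(¬empty) with some successor in Z. Z1 = {Wait, Ack, Grant}; fixed.
Sat(E[¬empty U AF valid]) = {Wait, Ack, Grant}
AF E[¬empty U AF valid]: least fixpoint, start Z0 = {Wait, Ack, Grant}, add states with every successor in Z. Already a fixed point.
Sat(AF E[¬empty U AF valid]) = {Wait, Ack, Grant}

{Wait, Ack, Grant}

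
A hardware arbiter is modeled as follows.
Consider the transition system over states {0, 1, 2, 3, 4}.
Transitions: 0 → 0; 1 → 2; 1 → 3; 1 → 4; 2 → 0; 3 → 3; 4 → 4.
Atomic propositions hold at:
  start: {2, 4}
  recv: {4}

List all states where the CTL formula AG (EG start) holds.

{4}

EG start: greatest fixpoint, start Z0 = {2, 4}, keep only states in Sat with some successor in Z. Z1 = {4}; fixed.
Sat(EG start) = {4}
AG (EG start): greatest fixpoint, start Z0 = {4}, keep only states in Sat with every successor in Z. Already a fixed point.
Sat(AG (EG start)) = {4}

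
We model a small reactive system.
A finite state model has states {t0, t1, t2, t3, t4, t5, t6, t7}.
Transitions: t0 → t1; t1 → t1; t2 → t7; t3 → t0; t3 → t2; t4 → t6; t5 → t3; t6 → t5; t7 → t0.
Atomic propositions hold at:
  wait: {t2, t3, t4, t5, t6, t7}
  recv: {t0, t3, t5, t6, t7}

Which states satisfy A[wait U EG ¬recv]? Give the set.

Sat(¬recv) = {t1, t2, t4}
EG ¬recv: greatest fixpoint, start Z0 = {t1, t2, t4}, keep only states in Sat with some successor in Z. Z1 = {t1}; fixed.
Sat(EG ¬recv) = {t1}
A[wait U EG ¬recv]: least fixpoint, start Z0 = Sat(EG ¬recv) = {t1}, add states in Sat(wait) with every successor in Z. Already a fixed point.
Sat(A[wait U EG ¬recv]) = {t1}

{t1}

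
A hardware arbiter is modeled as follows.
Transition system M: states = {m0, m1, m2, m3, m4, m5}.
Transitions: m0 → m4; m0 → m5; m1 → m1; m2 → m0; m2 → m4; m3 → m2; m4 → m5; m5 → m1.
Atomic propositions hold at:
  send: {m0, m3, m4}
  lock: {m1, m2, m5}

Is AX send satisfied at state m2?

Yes

Sat(AX send) = {s : every successor in {m0, m3, m4}} = {m2}
m2 ∈ Sat(AX send) = {m2}, so the formula holds at m2.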